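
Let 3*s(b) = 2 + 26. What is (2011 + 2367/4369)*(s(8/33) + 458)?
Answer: 12321373252/13107 ≈ 9.4006e+5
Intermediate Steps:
s(b) = 28/3 (s(b) = (2 + 26)/3 = (1/3)*28 = 28/3)
(2011 + 2367/4369)*(s(8/33) + 458) = (2011 + 2367/4369)*(28/3 + 458) = (2011 + 2367*(1/4369))*(1402/3) = (2011 + 2367/4369)*(1402/3) = (8788426/4369)*(1402/3) = 12321373252/13107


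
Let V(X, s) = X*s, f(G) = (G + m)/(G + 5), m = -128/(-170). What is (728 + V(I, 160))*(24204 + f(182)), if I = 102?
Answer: 6559015367472/15895 ≈ 4.1265e+8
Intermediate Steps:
m = 64/85 (m = -128*(-1/170) = 64/85 ≈ 0.75294)
f(G) = (64/85 + G)/(5 + G) (f(G) = (G + 64/85)/(G + 5) = (64/85 + G)/(5 + G))
(728 + V(I, 160))*(24204 + f(182)) = (728 + 102*160)*(24204 + (64/85 + 182)/(5 + 182)) = (728 + 16320)*(24204 + (15534/85)/187) = 17048*(24204 + (1/187)*(15534/85)) = 17048*(24204 + 15534/15895) = 17048*(384738114/15895) = 6559015367472/15895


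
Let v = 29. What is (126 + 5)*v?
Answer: 3799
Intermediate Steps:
(126 + 5)*v = (126 + 5)*29 = 131*29 = 3799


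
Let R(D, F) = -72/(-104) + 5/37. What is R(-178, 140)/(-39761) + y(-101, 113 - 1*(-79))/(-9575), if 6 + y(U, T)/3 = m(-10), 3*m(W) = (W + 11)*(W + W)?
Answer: 722940708/183122267575 ≈ 0.0039479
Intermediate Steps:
m(W) = 2*W*(11 + W)/3 (m(W) = ((W + 11)*(W + W))/3 = ((11 + W)*(2*W))/3 = (2*W*(11 + W))/3 = 2*W*(11 + W)/3)
y(U, T) = -38 (y(U, T) = -18 + 3*((⅔)*(-10)*(11 - 10)) = -18 + 3*((⅔)*(-10)*1) = -18 + 3*(-20/3) = -18 - 20 = -38)
R(D, F) = 398/481 (R(D, F) = -72*(-1/104) + 5*(1/37) = 9/13 + 5/37 = 398/481)
R(-178, 140)/(-39761) + y(-101, 113 - 1*(-79))/(-9575) = (398/481)/(-39761) - 38/(-9575) = (398/481)*(-1/39761) - 38*(-1/9575) = -398/19125041 + 38/9575 = 722940708/183122267575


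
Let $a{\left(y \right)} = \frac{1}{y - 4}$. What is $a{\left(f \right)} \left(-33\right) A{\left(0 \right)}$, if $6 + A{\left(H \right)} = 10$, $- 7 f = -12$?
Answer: $\frac{231}{4} \approx 57.75$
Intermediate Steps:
$f = \frac{12}{7}$ ($f = \left(- \frac{1}{7}\right) \left(-12\right) = \frac{12}{7} \approx 1.7143$)
$a{\left(y \right)} = \frac{1}{-4 + y}$
$A{\left(H \right)} = 4$ ($A{\left(H \right)} = -6 + 10 = 4$)
$a{\left(f \right)} \left(-33\right) A{\left(0 \right)} = \frac{1}{-4 + \frac{12}{7}} \left(-33\right) 4 = \frac{1}{- \frac{16}{7}} \left(-33\right) 4 = \left(- \frac{7}{16}\right) \left(-33\right) 4 = \frac{231}{16} \cdot 4 = \frac{231}{4}$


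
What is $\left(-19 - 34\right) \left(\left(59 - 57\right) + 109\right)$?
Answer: $-5883$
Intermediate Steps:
$\left(-19 - 34\right) \left(\left(59 - 57\right) + 109\right) = - 53 \left(2 + 109\right) = \left(-53\right) 111 = -5883$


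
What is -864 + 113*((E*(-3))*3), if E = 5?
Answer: -5949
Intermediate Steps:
-864 + 113*((E*(-3))*3) = -864 + 113*((5*(-3))*3) = -864 + 113*(-15*3) = -864 + 113*(-45) = -864 - 5085 = -5949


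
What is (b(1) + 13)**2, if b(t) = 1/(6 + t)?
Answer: 8464/49 ≈ 172.73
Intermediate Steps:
(b(1) + 13)**2 = (1/(6 + 1) + 13)**2 = (1/7 + 13)**2 = (92/7)**2 = 8464/49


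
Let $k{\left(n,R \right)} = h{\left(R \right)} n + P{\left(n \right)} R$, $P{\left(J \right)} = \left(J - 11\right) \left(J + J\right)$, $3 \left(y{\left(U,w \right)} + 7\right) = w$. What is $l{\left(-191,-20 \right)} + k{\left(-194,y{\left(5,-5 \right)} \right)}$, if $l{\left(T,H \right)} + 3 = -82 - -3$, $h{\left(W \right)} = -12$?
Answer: $- \frac{2061302}{3} \approx -6.871 \cdot 10^{5}$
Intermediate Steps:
$y{\left(U,w \right)} = -7 + \frac{w}{3}$
$P{\left(J \right)} = 2 J \left(-11 + J\right)$ ($P{\left(J \right)} = \left(-11 + J\right) 2 J = 2 J \left(-11 + J\right)$)
$l{\left(T,H \right)} = -82$ ($l{\left(T,H \right)} = -3 - 79 = -82$)
$k{\left(n,R \right)} = - 12 n + 2 R n \left(-11 + n\right)$ ($k{\left(n,R \right)} = - 12 n + 2 n \left(-11 + n\right) R = - 12 n + 2 R n \left(-11 + n\right)$)
$l{\left(-191,-20 \right)} + k{\left(-194,y{\left(5,-5 \right)} \right)} = -82 + 2 \left(-194\right) \left(-6 + \left(-7 + \frac{1}{3} \left(-5\right)\right) \left(-11 - 194\right)\right) = -82 + 2 \left(-194\right) \left(-6 + \left(-7 - \frac{5}{3}\right) \left(-205\right)\right) = -82 + 2 \left(-194\right) \left(-6 - - \frac{5330}{3}\right) = -82 + 2 \left(-194\right) \left(-6 + \frac{5330}{3}\right) = -82 + 2 \left(-194\right) \frac{5312}{3} = -82 - \frac{2061056}{3} = - \frac{2061302}{3}$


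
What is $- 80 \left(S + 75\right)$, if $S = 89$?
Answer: $-13120$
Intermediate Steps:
$- 80 \left(S + 75\right) = - 80 \left(89 + 75\right) = \left(-80\right) 164 = -13120$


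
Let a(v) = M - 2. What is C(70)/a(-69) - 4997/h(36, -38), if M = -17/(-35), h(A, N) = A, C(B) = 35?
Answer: -308941/1908 ≈ -161.92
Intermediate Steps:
M = 17/35 (M = -17*(-1/35) = 17/35 ≈ 0.48571)
a(v) = -53/35 (a(v) = 17/35 - 2 = -53/35)
C(70)/a(-69) - 4997/h(36, -38) = 35/(-53/35) - 4997/36 = 35*(-35/53) - 4997*1/36 = -1225/53 - 4997/36 = -308941/1908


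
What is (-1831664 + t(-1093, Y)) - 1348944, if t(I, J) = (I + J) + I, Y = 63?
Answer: -3182731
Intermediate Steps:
t(I, J) = J + 2*I
(-1831664 + t(-1093, Y)) - 1348944 = (-1831664 + (63 + 2*(-1093))) - 1348944 = (-1831664 + (63 - 2186)) - 1348944 = (-1831664 - 2123) - 1348944 = -1833787 - 1348944 = -3182731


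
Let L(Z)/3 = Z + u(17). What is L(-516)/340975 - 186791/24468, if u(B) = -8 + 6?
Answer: -63729084497/8342976300 ≈ -7.6386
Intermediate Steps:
u(B) = -2
L(Z) = -6 + 3*Z (L(Z) = 3*(Z - 2) = 3*(-2 + Z) = -6 + 3*Z)
L(-516)/340975 - 186791/24468 = (-6 + 3*(-516))/340975 - 186791/24468 = (-6 - 1548)*(1/340975) - 186791*1/24468 = -1554*1/340975 - 186791/24468 = -1554/340975 - 186791/24468 = -63729084497/8342976300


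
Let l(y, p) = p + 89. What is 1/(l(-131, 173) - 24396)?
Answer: -1/24134 ≈ -4.1435e-5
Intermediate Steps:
l(y, p) = 89 + p
1/(l(-131, 173) - 24396) = 1/((89 + 173) - 24396) = 1/(262 - 24396) = 1/(-24134) = -1/24134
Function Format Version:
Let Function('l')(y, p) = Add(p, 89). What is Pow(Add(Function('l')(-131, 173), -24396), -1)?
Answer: Rational(-1, 24134) ≈ -4.1435e-5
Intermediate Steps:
Function('l')(y, p) = Add(89, p)
Pow(Add(Function('l')(-131, 173), -24396), -1) = Pow(Add(Add(89, 173), -24396), -1) = Pow(Add(262, -24396), -1) = Pow(-24134, -1) = Rational(-1, 24134)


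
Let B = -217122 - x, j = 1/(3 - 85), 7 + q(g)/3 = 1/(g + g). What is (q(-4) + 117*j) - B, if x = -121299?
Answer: 31422465/328 ≈ 95800.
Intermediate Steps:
q(g) = -21 + 3/(2*g) (q(g) = -21 + 3/(g + g) = -21 + 3/((2*g)) = -21 + 3*(1/(2*g)) = -21 + 3/(2*g))
j = -1/82 (j = 1/(-82) = -1/82 ≈ -0.012195)
B = -95823 (B = -217122 - 1*(-121299) = -217122 + 121299 = -95823)
(q(-4) + 117*j) - B = ((-21 + (3/2)/(-4)) + 117*(-1/82)) - 1*(-95823) = ((-21 + (3/2)*(-¼)) - 117/82) + 95823 = ((-21 - 3/8) - 117/82) + 95823 = (-171/8 - 117/82) + 95823 = -7479/328 + 95823 = 31422465/328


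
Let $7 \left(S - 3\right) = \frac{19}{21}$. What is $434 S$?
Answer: $\frac{28520}{21} \approx 1358.1$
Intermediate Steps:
$S = \frac{460}{147}$ ($S = 3 + \frac{19 \cdot \frac{1}{21}}{7} = 3 + \frac{1}{7} \cdot \frac{19}{21} = 3 + \frac{19}{147} = \frac{460}{147} \approx 3.1292$)
$434 S = 434 \cdot \frac{460}{147} = \frac{28520}{21}$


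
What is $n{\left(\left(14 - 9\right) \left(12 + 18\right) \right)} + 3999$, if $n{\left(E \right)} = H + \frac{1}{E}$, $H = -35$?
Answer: $\frac{594601}{150} \approx 3964.0$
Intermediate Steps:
$n{\left(E \right)} = -35 + \frac{1}{E}$
$n{\left(\left(14 - 9\right) \left(12 + 18\right) \right)} + 3999 = \left(-35 + \frac{1}{\left(14 - 9\right) \left(12 + 18\right)}\right) + 3999 = \left(-35 + \frac{1}{5 \cdot 30}\right) + 3999 = \left(-35 + \frac{1}{150}\right) + 3999 = - \frac{5249}{150} + 3999 = \frac{594601}{150}$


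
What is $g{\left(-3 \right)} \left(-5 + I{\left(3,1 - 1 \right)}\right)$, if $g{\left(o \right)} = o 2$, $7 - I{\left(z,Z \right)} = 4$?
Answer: $12$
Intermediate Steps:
$I{\left(z,Z \right)} = 3$ ($I{\left(z,Z \right)} = 7 - 4 = 3$)
$g{\left(o \right)} = 2 o$
$g{\left(-3 \right)} \left(-5 + I{\left(3,1 - 1 \right)}\right) = 2 \left(-3\right) \left(-5 + 3\right) = \left(-6\right) \left(-2\right) = 12$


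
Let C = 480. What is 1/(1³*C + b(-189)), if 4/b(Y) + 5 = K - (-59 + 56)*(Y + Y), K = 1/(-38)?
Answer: 43283/20775688 ≈ 0.0020833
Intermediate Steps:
K = -1/38 ≈ -0.026316
b(Y) = 4/(-191/38 + 6*Y) (b(Y) = 4/(-5 + (-1/38 - (-59 + 56)*(Y + Y))) = 4/(-5 + (-1/38 - (-3)*2*Y)) = 4/(-5 + (-1/38 - (-6)*Y)) = 4/(-5 + (-1/38 + 6*Y)) = 4/(-191/38 + 6*Y))
1/(1³*C + b(-189)) = 1/(1³*480 + 152/(-191 + 228*(-189))) = 1/(1*480 + 152/(-191 - 43092)) = 1/(480 + 152/(-43283)) = 1/(480 + 152*(-1/43283)) = 1/(480 - 152/43283) = 1/(20775688/43283) = 43283/20775688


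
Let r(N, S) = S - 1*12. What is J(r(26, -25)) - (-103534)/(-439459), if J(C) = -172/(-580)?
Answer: 3884307/63721555 ≈ 0.060957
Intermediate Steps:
r(N, S) = -12 + S (r(N, S) = S - 12 = -12 + S)
J(C) = 43/145 (J(C) = -172*(-1/580) = 43/145)
J(r(26, -25)) - (-103534)/(-439459) = 43/145 - (-103534)/(-439459) = 43/145 - (-103534)*(-1)/439459 = 43/145 - 1*103534/439459 = 43/145 - 103534/439459 = 3884307/63721555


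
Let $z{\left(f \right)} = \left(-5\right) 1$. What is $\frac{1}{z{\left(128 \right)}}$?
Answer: $- \frac{1}{5} \approx -0.2$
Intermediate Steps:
$z{\left(f \right)} = -5$
$\frac{1}{z{\left(128 \right)}} = \frac{1}{-5} = - \frac{1}{5}$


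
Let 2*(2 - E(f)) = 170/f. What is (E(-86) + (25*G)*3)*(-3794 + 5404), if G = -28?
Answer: -145176115/43 ≈ -3.3762e+6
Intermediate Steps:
E(f) = 2 - 85/f
(E(-86) + (25*G)*3)*(-3794 + 5404) = ((2 - 85/(-86)) + (25*(-28))*3)*(-3794 + 5404) = ((2 - 85*(-1/86)) - 700*3)*1610 = ((2 + 85/86) - 2100)*1610 = (257/86 - 2100)*1610 = -180343/86*1610 = -145176115/43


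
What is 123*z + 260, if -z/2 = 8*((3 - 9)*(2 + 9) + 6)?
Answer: 118340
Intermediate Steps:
z = 960 (z = -16*((3 - 9)*(2 + 9) + 6) = -16*(-6*11 + 6) = -16*(-66 + 6) = -16*(-60) = -2*(-480) = 960)
123*z + 260 = 123*960 + 260 = 118080 + 260 = 118340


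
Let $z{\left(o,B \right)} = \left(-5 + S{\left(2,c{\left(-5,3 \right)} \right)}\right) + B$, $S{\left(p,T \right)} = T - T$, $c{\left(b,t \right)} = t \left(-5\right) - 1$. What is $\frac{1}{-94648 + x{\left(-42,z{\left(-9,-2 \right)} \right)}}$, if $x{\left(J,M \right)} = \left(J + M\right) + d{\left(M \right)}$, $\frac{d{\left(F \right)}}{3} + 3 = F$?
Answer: $- \frac{1}{94727} \approx -1.0557 \cdot 10^{-5}$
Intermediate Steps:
$c{\left(b,t \right)} = -1 - 5 t$ ($c{\left(b,t \right)} = - 5 t - 1 = -1 - 5 t$)
$S{\left(p,T \right)} = 0$
$d{\left(F \right)} = -9 + 3 F$
$z{\left(o,B \right)} = -5 + B$ ($z{\left(o,B \right)} = \left(-5 + 0\right) + B = -5 + B$)
$x{\left(J,M \right)} = -9 + J + 4 M$ ($x{\left(J,M \right)} = \left(J + M\right) + \left(-9 + 3 M\right) = -9 + J + 4 M$)
$\frac{1}{-94648 + x{\left(-42,z{\left(-9,-2 \right)} \right)}} = \frac{1}{-94648 - \left(51 - 4 \left(-5 - 2\right)\right)} = \frac{1}{-94648 - 79} = \frac{1}{-94727} = - \frac{1}{94727}$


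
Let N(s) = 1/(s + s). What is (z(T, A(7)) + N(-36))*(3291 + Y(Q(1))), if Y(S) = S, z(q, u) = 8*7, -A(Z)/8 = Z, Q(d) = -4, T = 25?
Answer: 13249897/72 ≈ 1.8403e+5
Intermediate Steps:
N(s) = 1/(2*s)
A(Z) = -8*Z
z(q, u) = 56
(z(T, A(7)) + N(-36))*(3291 + Y(Q(1))) = (56 + (½)/(-36))*(3291 - 4) = (56 + (½)*(-1/36))*3287 = (56 - 1/72)*3287 = (4031/72)*3287 = 13249897/72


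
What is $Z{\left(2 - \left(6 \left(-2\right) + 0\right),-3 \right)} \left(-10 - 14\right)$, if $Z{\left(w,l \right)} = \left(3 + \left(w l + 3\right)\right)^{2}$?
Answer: $-31104$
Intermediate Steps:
$Z{\left(w,l \right)} = \left(6 + l w\right)^{2}$ ($Z{\left(w,l \right)} = \left(3 + \left(l w + 3\right)\right)^{2} = \left(3 + \left(3 + l w\right)\right)^{2} = \left(6 + l w\right)^{2}$)
$Z{\left(2 - \left(6 \left(-2\right) + 0\right),-3 \right)} \left(-10 - 14\right) = \left(6 - 3 \left(2 - \left(6 \left(-2\right) + 0\right)\right)\right)^{2} \left(-10 - 14\right) = \left(6 - 3 \left(2 - \left(-12 + 0\right)\right)\right)^{2} \left(-24\right) = \left(6 - 3 \left(2 - -12\right)\right)^{2} \left(-24\right) = \left(6 - 3 \left(2 + 12\right)\right)^{2} \left(-24\right) = \left(6 - 42\right)^{2} \left(-24\right) = \left(-36\right)^{2} \left(-24\right) = 1296 \left(-24\right) = -31104$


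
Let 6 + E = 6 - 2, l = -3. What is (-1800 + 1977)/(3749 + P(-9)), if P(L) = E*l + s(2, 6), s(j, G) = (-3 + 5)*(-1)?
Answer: 59/1251 ≈ 0.047162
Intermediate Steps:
E = -2 (E = -6 + (6 - 2) = -6 + 4 = -2)
s(j, G) = -2 (s(j, G) = 2*(-1) = -2)
P(L) = 4 (P(L) = -2*(-3) - 2 = 6 - 2 = 4)
(-1800 + 1977)/(3749 + P(-9)) = (-1800 + 1977)/(3749 + 4) = 177/3753 = 177*(1/3753) = 59/1251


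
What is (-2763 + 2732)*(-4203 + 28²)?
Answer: 105989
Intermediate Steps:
(-2763 + 2732)*(-4203 + 28²) = -31*(-4203 + 784) = -31*(-3419) = 105989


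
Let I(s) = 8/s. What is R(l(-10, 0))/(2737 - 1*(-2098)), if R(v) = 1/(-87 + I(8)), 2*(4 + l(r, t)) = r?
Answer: -1/415810 ≈ -2.4049e-6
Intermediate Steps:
l(r, t) = -4 + r/2
R(v) = -1/86 (R(v) = 1/(-87 + 8/8) = 1/(-87 + 8*(⅛)) = 1/(-87 + 1) = 1/(-86) = -1/86)
R(l(-10, 0))/(2737 - 1*(-2098)) = -1/(86*(2737 - 1*(-2098))) = -1/(86*(2737 + 2098)) = -1/86/4835 = -1/86*1/4835 = -1/415810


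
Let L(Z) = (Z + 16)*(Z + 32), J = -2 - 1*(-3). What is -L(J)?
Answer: -561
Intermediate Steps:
J = 1 (J = -2 + 3 = 1)
L(Z) = (16 + Z)*(32 + Z)
-L(J) = -(512 + 1² + 48*1) = -(512 + 1 + 48) = -1*561 = -561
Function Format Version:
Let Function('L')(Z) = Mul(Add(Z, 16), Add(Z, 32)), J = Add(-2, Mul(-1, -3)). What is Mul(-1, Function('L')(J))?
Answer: -561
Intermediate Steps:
J = 1 (J = Add(-2, 3) = 1)
Function('L')(Z) = Mul(Add(16, Z), Add(32, Z))
Mul(-1, Function('L')(J)) = Mul(-1, Add(512, Pow(1, 2), Mul(48, 1))) = Mul(-1, Add(512, 1, 48)) = Mul(-1, 561) = -561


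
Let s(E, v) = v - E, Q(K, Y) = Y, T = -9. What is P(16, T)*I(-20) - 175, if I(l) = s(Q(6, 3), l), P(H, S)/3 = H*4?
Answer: -4591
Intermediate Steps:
P(H, S) = 12*H (P(H, S) = 3*(H*4) = 3*(4*H) = 12*H)
I(l) = -3 + l (I(l) = l - 1*3 = l - 3 = -3 + l)
P(16, T)*I(-20) - 175 = (12*16)*(-3 - 20) - 175 = 192*(-23) - 175 = -4416 - 175 = -4591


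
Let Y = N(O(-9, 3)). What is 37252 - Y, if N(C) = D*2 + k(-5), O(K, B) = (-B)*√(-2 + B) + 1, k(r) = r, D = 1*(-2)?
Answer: 37261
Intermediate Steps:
D = -2
O(K, B) = 1 - B*√(-2 + B) (O(K, B) = -B*√(-2 + B) + 1 = 1 - B*√(-2 + B))
N(C) = -9 (N(C) = -2*2 - 5 = -4 - 5 = -9)
Y = -9
37252 - Y = 37252 - 1*(-9) = 37252 + 9 = 37261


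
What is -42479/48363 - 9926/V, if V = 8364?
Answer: -46408083/22472674 ≈ -2.0651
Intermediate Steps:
-42479/48363 - 9926/V = -42479/48363 - 9926/8364 = -42479*1/48363 - 9926*1/8364 = -42479/48363 - 4963/4182 = -46408083/22472674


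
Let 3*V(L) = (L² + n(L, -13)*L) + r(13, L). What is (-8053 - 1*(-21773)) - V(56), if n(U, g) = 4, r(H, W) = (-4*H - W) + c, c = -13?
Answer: 37921/3 ≈ 12640.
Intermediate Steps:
r(H, W) = -13 - W - 4*H (r(H, W) = (-4*H - W) - 13 = (-W - 4*H) - 13 = -13 - W - 4*H)
V(L) = -65/3 + L + L²/3 (V(L) = ((L² + 4*L) + (-13 - L - 4*13))/3 = ((L² + 4*L) + (-13 - L - 52))/3 = ((L² + 4*L) + (-65 - L))/3 = (-65 + L² + 3*L)/3 = -65/3 + L + L²/3)
(-8053 - 1*(-21773)) - V(56) = (-8053 - 1*(-21773)) - (-65/3 + 56 + (⅓)*56²) = (-8053 + 21773) - (-65/3 + 56 + (⅓)*3136) = 13720 - (-65/3 + 56 + 3136/3) = 13720 - 1*3239/3 = 13720 - 3239/3 = 37921/3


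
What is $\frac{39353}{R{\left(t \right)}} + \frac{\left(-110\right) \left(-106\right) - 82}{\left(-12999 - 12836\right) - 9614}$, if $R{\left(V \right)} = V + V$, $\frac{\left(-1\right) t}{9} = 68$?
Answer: $- \frac{1409195969}{43389576} \approx -32.478$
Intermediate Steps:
$t = -612$ ($t = \left(-9\right) 68 = -612$)
$R{\left(V \right)} = 2 V$
$\frac{39353}{R{\left(t \right)}} + \frac{\left(-110\right) \left(-106\right) - 82}{\left(-12999 - 12836\right) - 9614} = \frac{39353}{2 \left(-612\right)} + \frac{\left(-110\right) \left(-106\right) - 82}{\left(-12999 - 12836\right) - 9614} = \frac{39353}{-1224} + \frac{11660 - 82}{-25835 - 9614} = 39353 \left(- \frac{1}{1224}\right) + \frac{11578}{-35449} = - \frac{39353}{1224} + 11578 \left(- \frac{1}{35449}\right) = - \frac{39353}{1224} - \frac{11578}{35449} = - \frac{1409195969}{43389576}$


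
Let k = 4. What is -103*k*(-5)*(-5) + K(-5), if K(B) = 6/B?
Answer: -51506/5 ≈ -10301.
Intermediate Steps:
-103*k*(-5)*(-5) + K(-5) = -103*4*(-5)*(-5) + 6/(-5) = -(-2060)*(-5) + 6*(-1/5) = -103*100 - 6/5 = -10300 - 6/5 = -51506/5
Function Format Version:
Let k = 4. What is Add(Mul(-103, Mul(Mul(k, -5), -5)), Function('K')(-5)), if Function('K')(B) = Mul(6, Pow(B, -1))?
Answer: Rational(-51506, 5) ≈ -10301.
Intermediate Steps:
Add(Mul(-103, Mul(Mul(k, -5), -5)), Function('K')(-5)) = Add(Mul(-103, Mul(Mul(4, -5), -5)), Mul(6, Pow(-5, -1))) = Add(Mul(-103, Mul(-20, -5)), Mul(6, Rational(-1, 5))) = Add(Mul(-103, 100), Rational(-6, 5)) = Add(-10300, Rational(-6, 5)) = Rational(-51506, 5)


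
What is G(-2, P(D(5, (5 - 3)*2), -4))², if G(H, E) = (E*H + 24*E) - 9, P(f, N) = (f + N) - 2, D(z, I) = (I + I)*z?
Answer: 546121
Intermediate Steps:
D(z, I) = 2*I*z (D(z, I) = (2*I)*z = 2*I*z)
P(f, N) = -2 + N + f (P(f, N) = (N + f) - 2 = -2 + N + f)
G(H, E) = -9 + 24*E + E*H (G(H, E) = (24*E + E*H) - 9 = -9 + 24*E + E*H)
G(-2, P(D(5, (5 - 3)*2), -4))² = (-9 + 24*(-2 - 4 + 2*((5 - 3)*2)*5) + (-2 - 4 + 2*((5 - 3)*2)*5)*(-2))² = (-9 + 24*(-2 - 4 + 2*(2*2)*5) + (-2 - 4 + 2*(2*2)*5)*(-2))² = (-9 + 24*(-2 - 4 + 2*4*5) + (-2 - 4 + 2*4*5)*(-2))² = (-9 + 24*(-2 - 4 + 40) + (-2 - 4 + 40)*(-2))² = (-9 + 24*34 + 34*(-2))² = (-9 + 816 - 68)² = 739² = 546121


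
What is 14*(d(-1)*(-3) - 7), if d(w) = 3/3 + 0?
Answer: -140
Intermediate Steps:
d(w) = 1 (d(w) = 3*(⅓) + 0 = 1 + 0 = 1)
14*(d(-1)*(-3) - 7) = 14*(1*(-3) - 7) = 14*(-3 - 7) = 14*(-10) = -140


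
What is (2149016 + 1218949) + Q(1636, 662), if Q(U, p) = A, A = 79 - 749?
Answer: 3367295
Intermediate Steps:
A = -670
Q(U, p) = -670
(2149016 + 1218949) + Q(1636, 662) = (2149016 + 1218949) - 670 = 3367965 - 670 = 3367295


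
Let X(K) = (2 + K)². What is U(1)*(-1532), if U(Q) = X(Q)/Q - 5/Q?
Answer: -6128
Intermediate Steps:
U(Q) = -5/Q + (2 + Q)²/Q (U(Q) = (2 + Q)²/Q - 5/Q = -5/Q + (2 + Q)²/Q)
U(1)*(-1532) = ((-5 + (2 + 1)²)/1)*(-1532) = (1*(-5 + 3²))*(-1532) = (1*(-5 + 9))*(-1532) = (1*4)*(-1532) = 4*(-1532) = -6128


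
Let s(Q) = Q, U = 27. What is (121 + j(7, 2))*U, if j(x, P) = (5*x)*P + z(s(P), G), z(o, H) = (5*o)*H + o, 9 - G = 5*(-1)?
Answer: 8991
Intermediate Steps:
G = 14 (G = 9 - 5*(-1) = 9 - 1*(-5) = 9 + 5 = 14)
z(o, H) = o + 5*H*o (z(o, H) = 5*H*o + o = o + 5*H*o)
j(x, P) = 71*P + 5*P*x (j(x, P) = (5*x)*P + P*(1 + 5*14) = 5*P*x + P*(1 + 70) = 5*P*x + P*71 = 5*P*x + 71*P = 71*P + 5*P*x)
(121 + j(7, 2))*U = (121 + 2*(71 + 5*7))*27 = (121 + 2*(71 + 35))*27 = (121 + 2*106)*27 = (121 + 212)*27 = 333*27 = 8991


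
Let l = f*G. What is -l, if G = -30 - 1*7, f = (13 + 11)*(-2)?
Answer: -1776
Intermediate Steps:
f = -48 (f = 24*(-2) = -48)
G = -37 (G = -30 - 7 = -37)
l = 1776 (l = -48*(-37) = 1776)
-l = -1*1776 = -1776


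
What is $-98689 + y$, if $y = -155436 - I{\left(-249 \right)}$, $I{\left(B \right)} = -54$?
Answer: $-254071$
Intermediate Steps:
$y = -155382$ ($y = -155436 - -54 = -155436 + 54 = -155382$)
$-98689 + y = -98689 - 155382 = -254071$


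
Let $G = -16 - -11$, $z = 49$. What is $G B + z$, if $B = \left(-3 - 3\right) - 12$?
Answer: $139$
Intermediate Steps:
$B = -18$ ($B = \left(-3 - 3\right) - 12 = -6 - 12 = -18$)
$G = -5$ ($G = -16 + 11 = -5$)
$G B + z = \left(-5\right) \left(-18\right) + 49 = 90 + 49 = 139$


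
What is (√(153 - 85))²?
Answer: 68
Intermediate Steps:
(√(153 - 85))² = (√68)² = (2*√17)² = 68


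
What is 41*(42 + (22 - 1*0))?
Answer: 2624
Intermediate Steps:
41*(42 + (22 - 1*0)) = 41*(42 + (22 + 0)) = 41*(42 + 22) = 41*64 = 2624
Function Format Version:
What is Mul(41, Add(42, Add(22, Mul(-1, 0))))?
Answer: 2624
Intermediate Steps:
Mul(41, Add(42, Add(22, Mul(-1, 0)))) = Mul(41, Add(42, Add(22, 0))) = Mul(41, Add(42, 22)) = Mul(41, 64) = 2624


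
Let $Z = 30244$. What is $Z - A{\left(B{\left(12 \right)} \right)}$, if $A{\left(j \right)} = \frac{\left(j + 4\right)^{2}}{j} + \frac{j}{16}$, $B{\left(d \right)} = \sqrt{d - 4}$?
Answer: $30236 - \frac{49 \sqrt{2}}{8} \approx 30227.0$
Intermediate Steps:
$B{\left(d \right)} = \sqrt{-4 + d}$
$A{\left(j \right)} = \frac{j}{16} + \frac{\left(4 + j\right)^{2}}{j}$ ($A{\left(j \right)} = \frac{\left(4 + j\right)^{2}}{j} + j \frac{1}{16} = \frac{\left(4 + j\right)^{2}}{j} + \frac{j}{16} = \frac{j}{16} + \frac{\left(4 + j\right)^{2}}{j}$)
$Z - A{\left(B{\left(12 \right)} \right)} = 30244 - \left(\frac{\sqrt{-4 + 12}}{16} + \frac{\left(4 + \sqrt{-4 + 12}\right)^{2}}{\sqrt{-4 + 12}}\right) = 30244 - \left(\frac{\sqrt{8}}{16} + \frac{\left(4 + \sqrt{8}\right)^{2}}{\sqrt{8}}\right) = 30244 - \left(\frac{2 \sqrt{2}}{16} + \frac{\left(4 + 2 \sqrt{2}\right)^{2}}{2 \sqrt{2}}\right) = 30244 - \left(\frac{\sqrt{2}}{8} + \frac{\sqrt{2}}{4} \left(4 + 2 \sqrt{2}\right)^{2}\right) = 30244 - \left(\frac{\sqrt{2}}{8} + \frac{\sqrt{2} \left(4 + 2 \sqrt{2}\right)^{2}}{4}\right) = 30244 - \frac{\sqrt{2}}{8} - \frac{\sqrt{2} \left(4 + 2 \sqrt{2}\right)^{2}}{4}$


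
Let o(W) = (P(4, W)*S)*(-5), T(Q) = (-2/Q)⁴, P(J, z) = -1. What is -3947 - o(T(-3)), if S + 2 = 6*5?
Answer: -4087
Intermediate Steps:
S = 28 (S = -2 + 6*5 = -2 + 30 = 28)
T(Q) = 16/Q⁴
o(W) = 140 (o(W) = -1*28*(-5) = -28*(-5) = 140)
-3947 - o(T(-3)) = -3947 - 1*140 = -3947 - 140 = -4087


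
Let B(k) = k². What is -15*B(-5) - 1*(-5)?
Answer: -370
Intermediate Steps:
-15*B(-5) - 1*(-5) = -15*(-5)² - 1*(-5) = -15*25 + 5 = -375 + 5 = -370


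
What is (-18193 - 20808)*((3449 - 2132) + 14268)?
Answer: -607830585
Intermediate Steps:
(-18193 - 20808)*((3449 - 2132) + 14268) = -39001*(1317 + 14268) = -39001*15585 = -607830585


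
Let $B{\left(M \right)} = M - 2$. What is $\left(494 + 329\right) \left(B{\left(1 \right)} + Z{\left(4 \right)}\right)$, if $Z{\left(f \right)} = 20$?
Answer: $15637$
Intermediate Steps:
$B{\left(M \right)} = -2 + M$ ($B{\left(M \right)} = M - 2 = -2 + M$)
$\left(494 + 329\right) \left(B{\left(1 \right)} + Z{\left(4 \right)}\right) = \left(494 + 329\right) \left(\left(-2 + 1\right) + 20\right) = 823 \left(-1 + 20\right) = 823 \cdot 19 = 15637$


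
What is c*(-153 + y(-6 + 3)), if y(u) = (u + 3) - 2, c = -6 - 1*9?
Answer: 2325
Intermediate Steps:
c = -15 (c = -6 - 9 = -15)
y(u) = 1 + u (y(u) = (3 + u) - 2 = 1 + u)
c*(-153 + y(-6 + 3)) = -15*(-153 + (1 + (-6 + 3))) = -15*(-153 + (1 - 3)) = -15*(-153 - 2) = -15*(-155) = 2325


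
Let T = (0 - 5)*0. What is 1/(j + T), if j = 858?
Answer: 1/858 ≈ 0.0011655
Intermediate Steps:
T = 0 (T = -5*0 = 0)
1/(j + T) = 1/(858 + 0) = 1/858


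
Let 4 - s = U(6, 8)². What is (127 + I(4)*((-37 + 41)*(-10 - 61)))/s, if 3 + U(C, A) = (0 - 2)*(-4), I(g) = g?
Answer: 1009/21 ≈ 48.048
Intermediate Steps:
U(C, A) = 5 (U(C, A) = -3 + (0 - 2)*(-4) = -3 - 2*(-4) = -3 + 8 = 5)
s = -21 (s = 4 - 1*5² = 4 - 1*25 = 4 - 25 = -21)
(127 + I(4)*((-37 + 41)*(-10 - 61)))/s = (127 + 4*((-37 + 41)*(-10 - 61)))/(-21) = (127 + 4*(4*(-71)))*(-1/21) = (127 + 4*(-284))*(-1/21) = (127 - 1136)*(-1/21) = -1009*(-1/21) = 1009/21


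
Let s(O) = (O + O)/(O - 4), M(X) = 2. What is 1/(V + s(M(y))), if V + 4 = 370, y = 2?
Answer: 1/364 ≈ 0.0027473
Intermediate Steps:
s(O) = 2*O/(-4 + O) (s(O) = (2*O)/(-4 + O) = 2*O/(-4 + O))
V = 366 (V = -4 + 370 = 366)
1/(V + s(M(y))) = 1/(366 + 2*2/(-4 + 2)) = 1/(366 + 2*2/(-2)) = 1/(366 + 2*2*(-½)) = 1/(366 - 2) = 1/364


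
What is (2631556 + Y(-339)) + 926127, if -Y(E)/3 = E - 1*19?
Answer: 3558757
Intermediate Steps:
Y(E) = 57 - 3*E (Y(E) = -3*(E - 1*19) = -3*(E - 19) = -3*(-19 + E) = 57 - 3*E)
(2631556 + Y(-339)) + 926127 = (2631556 + (57 - 3*(-339))) + 926127 = (2631556 + (57 + 1017)) + 926127 = (2631556 + 1074) + 926127 = 2632630 + 926127 = 3558757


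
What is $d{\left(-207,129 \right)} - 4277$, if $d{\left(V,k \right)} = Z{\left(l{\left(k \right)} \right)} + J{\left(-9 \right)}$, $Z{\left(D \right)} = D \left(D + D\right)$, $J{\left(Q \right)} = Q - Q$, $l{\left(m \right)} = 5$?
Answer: $-4227$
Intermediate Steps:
$J{\left(Q \right)} = 0$
$Z{\left(D \right)} = 2 D^{2}$ ($Z{\left(D \right)} = D 2 D = 2 D^{2}$)
$d{\left(V,k \right)} = 50$ ($d{\left(V,k \right)} = 2 \cdot 5^{2} + 0 = 2 \cdot 25 + 0 = 50 + 0 = 50$)
$d{\left(-207,129 \right)} - 4277 = 50 - 4277 = -4227$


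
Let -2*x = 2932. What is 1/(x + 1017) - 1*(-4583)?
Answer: 2057766/449 ≈ 4583.0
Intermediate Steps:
x = -1466 (x = -½*2932 = -1466)
1/(x + 1017) - 1*(-4583) = 1/(-1466 + 1017) - 1*(-4583) = 1/(-449) + 4583 = -1/449 + 4583 = 2057766/449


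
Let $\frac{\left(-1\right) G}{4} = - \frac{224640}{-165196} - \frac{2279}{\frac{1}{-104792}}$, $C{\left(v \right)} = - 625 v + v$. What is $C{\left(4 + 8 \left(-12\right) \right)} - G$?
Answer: $\frac{39454639747360}{41299} \approx 9.5534 \cdot 10^{8}$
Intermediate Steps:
$C{\left(v \right)} = - 624 v$
$G = - \frac{39452268854368}{41299}$ ($G = - 4 \left(- \frac{224640}{-165196} - \frac{2279}{\frac{1}{-104792}}\right) = - 4 \left(\left(-224640\right) \left(- \frac{1}{165196}\right) - \frac{2279}{- \frac{1}{104792}}\right) = - 4 \left(\frac{56160}{41299} - -238820968\right) = - 4 \left(\frac{56160}{41299} + 238820968\right) = \left(-4\right) \frac{9863067213592}{41299} = - \frac{39452268854368}{41299} \approx -9.5528 \cdot 10^{8}$)
$C{\left(4 + 8 \left(-12\right) \right)} - G = - 624 \left(4 + 8 \left(-12\right)\right) - - \frac{39452268854368}{41299} = - 624 \left(4 - 96\right) + \frac{39452268854368}{41299} = \left(-624\right) \left(-92\right) + \frac{39452268854368}{41299} = 57408 + \frac{39452268854368}{41299} = \frac{39454639747360}{41299}$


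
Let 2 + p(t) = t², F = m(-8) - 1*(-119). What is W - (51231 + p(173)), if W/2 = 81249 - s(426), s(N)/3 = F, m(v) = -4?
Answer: 80650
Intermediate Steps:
F = 115 (F = -4 - 1*(-119) = -4 + 119 = 115)
p(t) = -2 + t²
s(N) = 345 (s(N) = 3*115 = 345)
W = 161808 (W = 2*(81249 - 1*345) = 2*(81249 - 345) = 2*80904 = 161808)
W - (51231 + p(173)) = 161808 - (51231 + (-2 + 173²)) = 161808 - (51231 + (-2 + 29929)) = 161808 - (51231 + 29927) = 161808 - 1*81158 = 161808 - 81158 = 80650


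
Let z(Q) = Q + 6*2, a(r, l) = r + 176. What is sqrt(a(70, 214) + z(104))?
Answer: sqrt(362) ≈ 19.026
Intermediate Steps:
a(r, l) = 176 + r
z(Q) = 12 + Q (z(Q) = Q + 12 = 12 + Q)
sqrt(a(70, 214) + z(104)) = sqrt((176 + 70) + (12 + 104)) = sqrt(246 + 116) = sqrt(362)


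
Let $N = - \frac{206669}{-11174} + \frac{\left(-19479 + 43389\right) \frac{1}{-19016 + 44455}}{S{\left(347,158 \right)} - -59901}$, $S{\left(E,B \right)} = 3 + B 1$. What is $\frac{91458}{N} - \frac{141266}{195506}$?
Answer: $\frac{76307429699535930358181}{15433898130410816023} \approx 4944.1$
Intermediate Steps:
$S{\left(E,B \right)} = 3 + B$
$N = \frac{157886695348591}{8536473496966}$ ($N = - \frac{206669}{-11174} + \frac{\left(-19479 + 43389\right) \frac{1}{-19016 + 44455}}{\left(3 + 158\right) - -59901} = \left(-206669\right) \left(- \frac{1}{11174}\right) + \frac{23910 \cdot \frac{1}{25439}}{161 + 59901} = \frac{206669}{11174} + \frac{23910 \cdot \frac{1}{25439}}{60062} = \frac{206669}{11174} + \frac{23910}{25439} \cdot \frac{1}{60062} = \frac{206669}{11174} + \frac{11955}{763958609} = \frac{157886695348591}{8536473496966} \approx 18.496$)
$\frac{91458}{N} - \frac{141266}{195506} = \frac{91458}{\frac{157886695348591}{8536473496966}} - \frac{141266}{195506} = 91458 \cdot \frac{8536473496966}{157886695348591} - \frac{70633}{97753} = \frac{780728793085516428}{157886695348591} - \frac{70633}{97753} = \frac{76307429699535930358181}{15433898130410816023}$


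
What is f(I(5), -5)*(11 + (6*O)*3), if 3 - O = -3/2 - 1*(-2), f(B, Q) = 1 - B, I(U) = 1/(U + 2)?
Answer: 48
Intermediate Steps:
I(U) = 1/(2 + U)
O = 5/2 (O = 3 - (-3/2 - 1*(-2)) = 3 - (-3*1/2 + 2) = 3 - (-3/2 + 2) = 3 - 1*1/2 = 3 - 1/2 = 5/2 ≈ 2.5000)
f(I(5), -5)*(11 + (6*O)*3) = (1 - 1/(2 + 5))*(11 + (6*(5/2))*3) = (1 - 1/7)*(11 + 15*3) = (1 - 1*1/7)*(11 + 45) = (1 - 1/7)*56 = (6/7)*56 = 48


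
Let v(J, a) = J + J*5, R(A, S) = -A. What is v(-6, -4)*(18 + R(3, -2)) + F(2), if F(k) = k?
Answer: -538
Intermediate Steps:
v(J, a) = 6*J (v(J, a) = J + 5*J = 6*J)
v(-6, -4)*(18 + R(3, -2)) + F(2) = (6*(-6))*(18 - 1*3) + 2 = -36*(18 - 3) + 2 = -36*15 + 2 = -540 + 2 = -538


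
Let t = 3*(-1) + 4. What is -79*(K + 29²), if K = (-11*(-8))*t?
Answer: -73391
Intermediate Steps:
t = 1 (t = -3 + 4 = 1)
K = 88 (K = -11*(-8)*1 = 88*1 = 88)
-79*(K + 29²) = -79*(88 + 29²) = -79*(88 + 841) = -79*929 = -73391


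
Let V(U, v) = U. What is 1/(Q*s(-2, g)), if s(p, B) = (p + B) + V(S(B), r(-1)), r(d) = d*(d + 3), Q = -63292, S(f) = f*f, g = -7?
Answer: -1/2531680 ≈ -3.9499e-7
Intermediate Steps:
S(f) = f²
r(d) = d*(3 + d)
s(p, B) = B + p + B² (s(p, B) = (p + B) + B² = (B + p) + B² = B + p + B²)
1/(Q*s(-2, g)) = 1/(-63292*(-7 - 2 + (-7)²)) = 1/(-63292*(-7 - 2 + 49)) = 1/(-63292*40) = 1/(-2531680) = -1/2531680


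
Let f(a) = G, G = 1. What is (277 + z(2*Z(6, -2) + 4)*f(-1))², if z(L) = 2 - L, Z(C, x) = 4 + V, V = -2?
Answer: 73441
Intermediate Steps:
Z(C, x) = 2 (Z(C, x) = 4 - 2 = 2)
f(a) = 1
(277 + z(2*Z(6, -2) + 4)*f(-1))² = (277 + (2 - (2*2 + 4))*1)² = (277 + (2 - (4 + 4))*1)² = (277 + (2 - 1*8)*1)² = (277 + (2 - 8)*1)² = (277 - 6*1)² = (277 - 6)² = 271² = 73441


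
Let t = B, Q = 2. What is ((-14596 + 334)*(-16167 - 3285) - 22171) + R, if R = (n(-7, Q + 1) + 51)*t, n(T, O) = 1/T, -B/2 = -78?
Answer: 1941871307/7 ≈ 2.7741e+8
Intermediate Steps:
B = 156 (B = -2*(-78) = 156)
t = 156
R = 55536/7 (R = (1/(-7) + 51)*156 = (-⅐ + 51)*156 = (356/7)*156 = 55536/7 ≈ 7933.7)
((-14596 + 334)*(-16167 - 3285) - 22171) + R = ((-14596 + 334)*(-16167 - 3285) - 22171) + 55536/7 = (-14262*(-19452) - 22171) + 55536/7 = (277424424 - 22171) + 55536/7 = 277402253 + 55536/7 = 1941871307/7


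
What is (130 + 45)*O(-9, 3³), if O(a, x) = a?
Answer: -1575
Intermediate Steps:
(130 + 45)*O(-9, 3³) = (130 + 45)*(-9) = 175*(-9) = -1575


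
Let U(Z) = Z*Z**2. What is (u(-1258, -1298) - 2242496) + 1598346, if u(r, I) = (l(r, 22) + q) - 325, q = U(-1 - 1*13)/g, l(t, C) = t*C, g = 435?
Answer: -292388429/435 ≈ -6.7216e+5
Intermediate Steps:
U(Z) = Z**3
l(t, C) = C*t
q = -2744/435 (q = (-1 - 1*13)**3/435 = (-1 - 13)**3*(1/435) = (-14)**3*(1/435) = -2744*1/435 = -2744/435 ≈ -6.3080)
u(r, I) = -144119/435 + 22*r (u(r, I) = (22*r - 2744/435) - 325 = (-2744/435 + 22*r) - 325 = -144119/435 + 22*r)
(u(-1258, -1298) - 2242496) + 1598346 = ((-144119/435 + 22*(-1258)) - 2242496) + 1598346 = ((-144119/435 - 27676) - 2242496) + 1598346 = (-12183179/435 - 2242496) + 1598346 = -987668939/435 + 1598346 = -292388429/435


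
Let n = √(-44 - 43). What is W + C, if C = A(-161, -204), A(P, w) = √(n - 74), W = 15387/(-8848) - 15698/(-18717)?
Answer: -149102575/165608016 + √(-74 + I*√87) ≈ -0.35926 + 8.6193*I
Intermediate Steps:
W = -149102575/165608016 (W = 15387*(-1/8848) - 15698*(-1/18717) = -15387/8848 + 15698/18717 = -149102575/165608016 ≈ -0.90033)
n = I*√87 (n = √(-87) = I*√87 ≈ 9.3274*I)
A(P, w) = √(-74 + I*√87) (A(P, w) = √(I*√87 - 74) = √(-74 + I*√87))
C = √(-74 + I*√87) ≈ 0.54107 + 8.6193*I
W + C = -149102575/165608016 + √(-74 + I*√87)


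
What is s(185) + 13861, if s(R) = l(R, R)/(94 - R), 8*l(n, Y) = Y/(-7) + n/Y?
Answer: 35317917/2548 ≈ 13861.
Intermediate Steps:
l(n, Y) = -Y/56 + n/(8*Y) (l(n, Y) = (Y/(-7) + n/Y)/8 = (Y*(-⅐) + n/Y)/8 = (-Y/7 + n/Y)/8 = -Y/56 + n/(8*Y))
s(R) = (⅛ - R/56)/(94 - R) (s(R) = (-R/56 + R/(8*R))/(94 - R) = (-R/56 + ⅛)/(94 - R) = (⅛ - R/56)/(94 - R))
s(185) + 13861 = (-7 + 185)/(56*(-94 + 185)) + 13861 = (1/56)*178/91 + 13861 = (1/56)*(1/91)*178 + 13861 = 89/2548 + 13861 = 35317917/2548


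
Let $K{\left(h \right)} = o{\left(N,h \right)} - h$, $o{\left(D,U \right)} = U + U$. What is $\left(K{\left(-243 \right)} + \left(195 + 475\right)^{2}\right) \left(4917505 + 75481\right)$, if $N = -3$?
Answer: $2240138119802$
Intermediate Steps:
$o{\left(D,U \right)} = 2 U$
$K{\left(h \right)} = h$ ($K{\left(h \right)} = 2 h - h = h$)
$\left(K{\left(-243 \right)} + \left(195 + 475\right)^{2}\right) \left(4917505 + 75481\right) = \left(-243 + \left(195 + 475\right)^{2}\right) \left(4917505 + 75481\right) = \left(-243 + 670^{2}\right) 4992986 = \left(-243 + 448900\right) 4992986 = 448657 \cdot 4992986 = 2240138119802$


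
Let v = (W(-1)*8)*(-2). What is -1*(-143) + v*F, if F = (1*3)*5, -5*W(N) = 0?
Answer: 143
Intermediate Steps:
W(N) = 0 (W(N) = -1/5*0 = 0)
F = 15 (F = 3*5 = 15)
v = 0 (v = (0*8)*(-2) = 0*(-2) = 0)
-1*(-143) + v*F = -1*(-143) + 0*15 = 143 + 0 = 143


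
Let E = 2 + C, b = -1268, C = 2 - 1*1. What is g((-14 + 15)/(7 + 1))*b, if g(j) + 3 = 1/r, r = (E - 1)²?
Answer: 3487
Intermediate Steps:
C = 1 (C = 2 - 1 = 1)
E = 3 (E = 2 + 1 = 3)
r = 4 (r = (3 - 1)² = 2² = 4)
g(j) = -11/4 (g(j) = -3 + 1/4 = -3 + ¼ = -11/4)
g((-14 + 15)/(7 + 1))*b = -11/4*(-1268) = 3487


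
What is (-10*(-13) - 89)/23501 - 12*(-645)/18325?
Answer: 36529813/86131165 ≈ 0.42412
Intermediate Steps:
(-10*(-13) - 89)/23501 - 12*(-645)/18325 = (130 - 89)*(1/23501) + 7740*(1/18325) = 41*(1/23501) + 1548/3665 = 41/23501 + 1548/3665 = 36529813/86131165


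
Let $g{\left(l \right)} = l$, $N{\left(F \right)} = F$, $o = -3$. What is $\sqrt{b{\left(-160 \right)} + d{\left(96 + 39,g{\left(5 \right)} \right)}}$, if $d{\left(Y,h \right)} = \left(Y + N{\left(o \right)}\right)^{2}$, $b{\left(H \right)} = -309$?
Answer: $\sqrt{17115} \approx 130.82$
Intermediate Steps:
$d{\left(Y,h \right)} = \left(-3 + Y\right)^{2}$ ($d{\left(Y,h \right)} = \left(Y - 3\right)^{2} = \left(-3 + Y\right)^{2}$)
$\sqrt{b{\left(-160 \right)} + d{\left(96 + 39,g{\left(5 \right)} \right)}} = \sqrt{-309 + \left(-3 + \left(96 + 39\right)\right)^{2}} = \sqrt{-309 + \left(-3 + 135\right)^{2}} = \sqrt{-309 + 132^{2}} = \sqrt{-309 + 17424} = \sqrt{17115}$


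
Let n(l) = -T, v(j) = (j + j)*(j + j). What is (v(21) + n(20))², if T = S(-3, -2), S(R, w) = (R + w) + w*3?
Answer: 3150625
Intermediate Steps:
S(R, w) = R + 4*w (S(R, w) = (R + w) + 3*w = R + 4*w)
T = -11 (T = -3 + 4*(-2) = -3 - 8 = -11)
v(j) = 4*j² (v(j) = (2*j)*(2*j) = 4*j²)
n(l) = 11 (n(l) = -1*(-11) = 11)
(v(21) + n(20))² = (4*21² + 11)² = (4*441 + 11)² = (1764 + 11)² = 1775² = 3150625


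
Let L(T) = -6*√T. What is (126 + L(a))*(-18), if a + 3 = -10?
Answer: -2268 + 108*I*√13 ≈ -2268.0 + 389.4*I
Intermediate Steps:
a = -13 (a = -3 - 10 = -13)
(126 + L(a))*(-18) = (126 - 6*I*√13)*(-18) = -2268 + 108*I*√13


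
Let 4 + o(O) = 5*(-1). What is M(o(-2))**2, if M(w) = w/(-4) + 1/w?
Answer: 5929/1296 ≈ 4.5748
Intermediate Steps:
o(O) = -9 (o(O) = -4 + 5*(-1) = -4 - 5 = -9)
M(w) = 1/w - w/4 (M(w) = w*(-1/4) + 1/w = -w/4 + 1/w = 1/w - w/4)
M(o(-2))**2 = (1/(-9) - 1/4*(-9))**2 = (-1/9 + 9/4)**2 = (77/36)**2 = 5929/1296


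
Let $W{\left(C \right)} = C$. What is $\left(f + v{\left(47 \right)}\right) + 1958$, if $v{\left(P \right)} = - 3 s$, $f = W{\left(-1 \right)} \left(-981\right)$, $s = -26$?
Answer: $3017$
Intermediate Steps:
$f = 981$ ($f = \left(-1\right) \left(-981\right) = 981$)
$v{\left(P \right)} = 78$ ($v{\left(P \right)} = \left(-3\right) \left(-26\right) = 78$)
$\left(f + v{\left(47 \right)}\right) + 1958 = \left(981 + 78\right) + 1958 = 1059 + 1958 = 3017$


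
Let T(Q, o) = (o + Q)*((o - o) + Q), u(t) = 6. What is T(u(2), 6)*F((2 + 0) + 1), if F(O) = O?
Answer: 216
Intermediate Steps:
T(Q, o) = Q*(Q + o) (T(Q, o) = (Q + o)*(0 + Q) = (Q + o)*Q = Q*(Q + o))
T(u(2), 6)*F((2 + 0) + 1) = (6*(6 + 6))*((2 + 0) + 1) = (6*12)*(2 + 1) = 72*3 = 216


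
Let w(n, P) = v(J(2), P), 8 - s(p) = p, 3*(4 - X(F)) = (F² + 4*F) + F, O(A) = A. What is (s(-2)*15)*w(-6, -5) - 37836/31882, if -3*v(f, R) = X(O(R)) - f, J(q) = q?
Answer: -1613018/15941 ≈ -101.19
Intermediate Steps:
X(F) = 4 - 5*F/3 - F²/3 (X(F) = 4 - ((F² + 4*F) + F)/3 = 4 - (F² + 5*F)/3 = 4 + (-5*F/3 - F²/3) = 4 - 5*F/3 - F²/3)
s(p) = 8 - p
v(f, R) = -4/3 + f/3 + R²/9 + 5*R/9 (v(f, R) = -((4 - 5*R/3 - R²/3) - f)/3 = -(4 - f - 5*R/3 - R²/3)/3 = -4/3 + f/3 + R²/9 + 5*R/9)
w(n, P) = -⅔ + P²/9 + 5*P/9 (w(n, P) = -4/3 + (⅓)*2 + P²/9 + 5*P/9 = -4/3 + ⅔ + P²/9 + 5*P/9 = -⅔ + P²/9 + 5*P/9)
(s(-2)*15)*w(-6, -5) - 37836/31882 = ((8 - 1*(-2))*15)*(-⅔ + (⅑)*(-5)² + (5/9)*(-5)) - 37836/31882 = ((8 + 2)*15)*(-⅔ + (⅑)*25 - 25/9) - 37836*1/31882 = (10*15)*(-⅔ + 25/9 - 25/9) - 18918/15941 = 150*(-⅔) - 18918/15941 = -100 - 18918/15941 = -1613018/15941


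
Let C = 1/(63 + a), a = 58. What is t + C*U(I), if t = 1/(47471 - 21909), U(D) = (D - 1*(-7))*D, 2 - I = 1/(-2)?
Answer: 1214437/6186004 ≈ 0.19632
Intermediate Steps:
I = 5/2 (I = 2 - 1/(-2) = 2 - 1*(-1/2) = 2 + 1/2 = 5/2 ≈ 2.5000)
C = 1/121 (C = 1/(63 + 58) = 1/121 ≈ 0.0082645)
U(D) = D*(7 + D) (U(D) = (D + 7)*D = (7 + D)*D = D*(7 + D))
t = 1/25562 ≈ 3.9121e-5
t + C*U(I) = 1/25562 + (5*(7 + 5/2)/2)/121 = 1/25562 + ((5/2)*(19/2))/121 = 1/25562 + (1/121)*(95/4) = 1/25562 + 95/484 = 1214437/6186004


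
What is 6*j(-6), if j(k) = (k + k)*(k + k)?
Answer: 864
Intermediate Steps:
j(k) = 4*k² (j(k) = (2*k)*(2*k) = 4*k²)
6*j(-6) = 6*(4*(-6)²) = 6*(4*36) = 6*144 = 864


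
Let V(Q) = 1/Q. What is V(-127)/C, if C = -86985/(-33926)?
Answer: -33926/11047095 ≈ -0.0030710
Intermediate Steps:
C = 86985/33926 (C = -86985*(-1/33926) = 86985/33926 ≈ 2.5640)
V(Q) = 1/Q
V(-127)/C = 1/((-127)*(86985/33926)) = -1/127*33926/86985 = -33926/11047095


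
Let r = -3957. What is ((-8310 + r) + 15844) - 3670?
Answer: -93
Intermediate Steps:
((-8310 + r) + 15844) - 3670 = ((-8310 - 3957) + 15844) - 3670 = (-12267 + 15844) - 3670 = 3577 - 3670 = -93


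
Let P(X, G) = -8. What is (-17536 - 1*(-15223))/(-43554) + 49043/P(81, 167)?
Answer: -356000053/58072 ≈ -6130.3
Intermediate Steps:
(-17536 - 1*(-15223))/(-43554) + 49043/P(81, 167) = (-17536 - 1*(-15223))/(-43554) + 49043/(-8) = (-17536 + 15223)*(-1/43554) + 49043*(-⅛) = -2313*(-1/43554) - 49043/8 = 771/14518 - 49043/8 = -356000053/58072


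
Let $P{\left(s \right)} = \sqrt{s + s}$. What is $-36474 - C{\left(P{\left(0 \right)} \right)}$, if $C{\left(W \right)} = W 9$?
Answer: $-36474$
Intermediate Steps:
$P{\left(s \right)} = \sqrt{2} \sqrt{s}$ ($P{\left(s \right)} = \sqrt{2 s} = \sqrt{2} \sqrt{s}$)
$C{\left(W \right)} = 9 W$
$-36474 - C{\left(P{\left(0 \right)} \right)} = -36474 - 9 \sqrt{2} \sqrt{0} = -36474 - 9 \sqrt{2} \cdot 0 = -36474 - 9 \cdot 0 = -36474 - 0 = -36474 + 0 = -36474$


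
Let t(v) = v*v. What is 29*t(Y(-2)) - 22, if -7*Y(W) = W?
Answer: -962/49 ≈ -19.633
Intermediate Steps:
Y(W) = -W/7
t(v) = v**2
29*t(Y(-2)) - 22 = 29*(-1/7*(-2))**2 - 22 = 29*(2/7)**2 - 22 = 29*(4/49) - 22 = 116/49 - 22 = -962/49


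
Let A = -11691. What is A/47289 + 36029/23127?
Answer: 477799208/364550901 ≈ 1.3107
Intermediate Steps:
A/47289 + 36029/23127 = -11691/47289 + 36029/23127 = -11691*1/47289 + 36029*(1/23127) = -3897/15763 + 36029/23127 = 477799208/364550901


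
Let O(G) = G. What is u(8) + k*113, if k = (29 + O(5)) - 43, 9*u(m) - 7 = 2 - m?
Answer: -9152/9 ≈ -1016.9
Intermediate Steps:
u(m) = 1 - m/9 (u(m) = 7/9 + (2 - m)/9 = 7/9 + (2/9 - m/9) = 1 - m/9)
k = -9 (k = (29 + 5) - 43 = 34 - 43 = -9)
u(8) + k*113 = (1 - ⅑*8) - 9*113 = (1 - 8/9) - 1017 = ⅑ - 1017 = -9152/9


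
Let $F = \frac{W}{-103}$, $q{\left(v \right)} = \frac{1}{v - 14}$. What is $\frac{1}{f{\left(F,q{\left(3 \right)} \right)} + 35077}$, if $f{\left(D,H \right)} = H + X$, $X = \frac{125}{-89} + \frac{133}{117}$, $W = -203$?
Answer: $\frac{114543}{4017783730} \approx 2.8509 \cdot 10^{-5}$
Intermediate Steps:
$X = - \frac{2788}{10413}$ ($X = 125 \left(- \frac{1}{89}\right) + 133 \cdot \frac{1}{117} = - \frac{125}{89} + \frac{133}{117} = - \frac{2788}{10413} \approx -0.26774$)
$q{\left(v \right)} = \frac{1}{-14 + v}$
$F = \frac{203}{103}$ ($F = - \frac{203}{-103} = \left(-203\right) \left(- \frac{1}{103}\right) = \frac{203}{103} \approx 1.9709$)
$f{\left(D,H \right)} = - \frac{2788}{10413} + H$ ($f{\left(D,H \right)} = H - \frac{2788}{10413} = - \frac{2788}{10413} + H$)
$\frac{1}{f{\left(F,q{\left(3 \right)} \right)} + 35077} = \frac{1}{\left(- \frac{2788}{10413} + \frac{1}{-14 + 3}\right) + 35077} = \frac{1}{\left(- \frac{2788}{10413} + \frac{1}{-11}\right) + 35077} = \frac{1}{\left(- \frac{2788}{10413} - \frac{1}{11}\right) + 35077} = \frac{1}{- \frac{41081}{114543} + 35077} = \frac{1}{\frac{4017783730}{114543}} = \frac{114543}{4017783730}$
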